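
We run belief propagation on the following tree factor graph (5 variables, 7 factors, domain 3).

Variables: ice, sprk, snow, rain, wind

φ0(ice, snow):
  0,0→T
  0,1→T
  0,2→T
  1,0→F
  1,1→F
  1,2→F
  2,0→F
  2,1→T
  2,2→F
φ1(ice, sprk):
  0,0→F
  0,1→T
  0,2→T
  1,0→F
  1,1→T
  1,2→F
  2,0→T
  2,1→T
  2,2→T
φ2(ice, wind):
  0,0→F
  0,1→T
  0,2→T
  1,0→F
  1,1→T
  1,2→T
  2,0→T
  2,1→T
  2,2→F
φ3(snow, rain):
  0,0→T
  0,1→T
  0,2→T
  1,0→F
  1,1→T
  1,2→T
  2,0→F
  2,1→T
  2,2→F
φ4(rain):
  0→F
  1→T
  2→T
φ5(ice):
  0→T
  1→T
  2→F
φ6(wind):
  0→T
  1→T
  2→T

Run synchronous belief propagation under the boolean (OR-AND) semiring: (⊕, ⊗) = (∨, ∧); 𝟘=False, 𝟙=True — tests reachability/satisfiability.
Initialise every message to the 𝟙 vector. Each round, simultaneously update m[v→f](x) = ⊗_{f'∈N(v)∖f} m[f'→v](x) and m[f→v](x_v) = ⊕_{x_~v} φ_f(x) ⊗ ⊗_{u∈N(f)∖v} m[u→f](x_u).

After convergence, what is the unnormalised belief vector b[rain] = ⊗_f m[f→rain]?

b[rain] = [F, T, T]

init: all messages = 𝟙 over 3 values
r1 m[φ0→ice] = [T, F, T]
r1 m[φ0→snow] = [T, T, T]
r1 m[φ1→ice] = [T, T, T]
r1 m[φ1→sprk] = [T, T, T]
r1 m[φ2→ice] = [T, T, T]
r1 m[φ2→wind] = [T, T, T]
r1 m[φ3→snow] = [T, T, T]
r1 m[φ3→rain] = [T, T, T]
r1 m[φ4→rain] = [F, T, T]
r1 m[φ5→ice] = [T, T, F]
r1 m[φ6→wind] = [T, T, T]
r1 m[ice→φ0] = [T, T, T]
r1 m[ice→φ1] = [T, T, T]
r1 m[ice→φ2] = [T, T, T]
r1 m[ice→φ5] = [T, T, T]
r1 m[sprk→φ1] = [T, T, T]
r1 m[snow→φ0] = [T, T, T]
r1 m[snow→φ3] = [T, T, T]
r1 m[rain→φ3] = [T, T, T]
r1 m[rain→φ4] = [T, T, T]
r1 m[wind→φ2] = [T, T, T]
r1 m[wind→φ6] = [T, T, T]
r2 m[φ0→ice] = [T, F, T]
r2 m[φ0→snow] = [T, T, T]
r2 m[φ1→ice] = [T, T, T]
r2 m[φ1→sprk] = [T, T, T]
r2 m[φ2→ice] = [T, T, T]
r2 m[φ2→wind] = [T, T, T]
r2 m[φ3→snow] = [T, T, T]
r2 m[φ3→rain] = [T, T, T]
r2 m[φ4→rain] = [F, T, T]
r2 m[φ5→ice] = [T, T, F]
r2 m[φ6→wind] = [T, T, T]
r2 m[ice→φ0] = [T, T, F]
r2 m[ice→φ1] = [T, F, F]
r2 m[ice→φ2] = [T, F, F]
r2 m[ice→φ5] = [T, F, T]
r2 m[sprk→φ1] = [T, T, T]
r2 m[snow→φ0] = [T, T, T]
r2 m[snow→φ3] = [T, T, T]
r2 m[rain→φ3] = [F, T, T]
r2 m[rain→φ4] = [T, T, T]
r2 m[wind→φ2] = [T, T, T]
r2 m[wind→φ6] = [T, T, T]
r3 m[φ0→ice] = [T, F, T]
r3 m[φ0→snow] = [T, T, T]
r3 m[φ1→ice] = [T, T, T]
r3 m[φ1→sprk] = [F, T, T]
r3 m[φ2→ice] = [T, T, T]
r3 m[φ2→wind] = [F, T, T]
r3 m[φ3→snow] = [T, T, T]
r3 m[φ3→rain] = [T, T, T]
r3 m[φ4→rain] = [F, T, T]
r3 m[φ5→ice] = [T, T, F]
r3 m[φ6→wind] = [T, T, T]
r3 m[ice→φ0] = [T, T, F]
r3 m[ice→φ1] = [T, F, F]
r3 m[ice→φ2] = [T, F, F]
r3 m[ice→φ5] = [T, F, T]
r3 m[sprk→φ1] = [T, T, T]
r3 m[snow→φ0] = [T, T, T]
r3 m[snow→φ3] = [T, T, T]
r3 m[rain→φ3] = [F, T, T]
r3 m[rain→φ4] = [T, T, T]
r3 m[wind→φ2] = [T, T, T]
r3 m[wind→φ6] = [T, T, T]
r4 m[φ0→ice] = [T, F, T]
r4 m[φ0→snow] = [T, T, T]
r4 m[φ1→ice] = [T, T, T]
r4 m[φ1→sprk] = [F, T, T]
r4 m[φ2→ice] = [T, T, T]
r4 m[φ2→wind] = [F, T, T]
r4 m[φ3→snow] = [T, T, T]
r4 m[φ3→rain] = [T, T, T]
r4 m[φ4→rain] = [F, T, T]
r4 m[φ5→ice] = [T, T, F]
r4 m[φ6→wind] = [T, T, T]
r4 m[ice→φ0] = [T, T, F]
r4 m[ice→φ1] = [T, F, F]
r4 m[ice→φ2] = [T, F, F]
r4 m[ice→φ5] = [T, F, T]
r4 m[sprk→φ1] = [T, T, T]
r4 m[snow→φ0] = [T, T, T]
r4 m[snow→φ3] = [T, T, T]
r4 m[rain→φ3] = [F, T, T]
r4 m[rain→φ4] = [T, T, T]
r4 m[wind→φ2] = [T, T, T]
r4 m[wind→φ6] = [F, T, T]
r5 m[φ0→ice] = [T, F, T]
r5 m[φ0→snow] = [T, T, T]
r5 m[φ1→ice] = [T, T, T]
r5 m[φ1→sprk] = [F, T, T]
r5 m[φ2→ice] = [T, T, T]
r5 m[φ2→wind] = [F, T, T]
r5 m[φ3→snow] = [T, T, T]
r5 m[φ3→rain] = [T, T, T]
r5 m[φ4→rain] = [F, T, T]
r5 m[φ5→ice] = [T, T, F]
r5 m[φ6→wind] = [T, T, T]
r5 m[ice→φ0] = [T, T, F]
r5 m[ice→φ1] = [T, F, F]
r5 m[ice→φ2] = [T, F, F]
r5 m[ice→φ5] = [T, F, T]
r5 m[sprk→φ1] = [T, T, T]
r5 m[snow→φ0] = [T, T, T]
r5 m[snow→φ3] = [T, T, T]
r5 m[rain→φ3] = [F, T, T]
r5 m[rain→φ4] = [T, T, T]
r5 m[wind→φ2] = [T, T, T]
r5 m[wind→φ6] = [F, T, T]
fixed point reached at round 5
b[rain] = ⊗ incoming = [F, T, T]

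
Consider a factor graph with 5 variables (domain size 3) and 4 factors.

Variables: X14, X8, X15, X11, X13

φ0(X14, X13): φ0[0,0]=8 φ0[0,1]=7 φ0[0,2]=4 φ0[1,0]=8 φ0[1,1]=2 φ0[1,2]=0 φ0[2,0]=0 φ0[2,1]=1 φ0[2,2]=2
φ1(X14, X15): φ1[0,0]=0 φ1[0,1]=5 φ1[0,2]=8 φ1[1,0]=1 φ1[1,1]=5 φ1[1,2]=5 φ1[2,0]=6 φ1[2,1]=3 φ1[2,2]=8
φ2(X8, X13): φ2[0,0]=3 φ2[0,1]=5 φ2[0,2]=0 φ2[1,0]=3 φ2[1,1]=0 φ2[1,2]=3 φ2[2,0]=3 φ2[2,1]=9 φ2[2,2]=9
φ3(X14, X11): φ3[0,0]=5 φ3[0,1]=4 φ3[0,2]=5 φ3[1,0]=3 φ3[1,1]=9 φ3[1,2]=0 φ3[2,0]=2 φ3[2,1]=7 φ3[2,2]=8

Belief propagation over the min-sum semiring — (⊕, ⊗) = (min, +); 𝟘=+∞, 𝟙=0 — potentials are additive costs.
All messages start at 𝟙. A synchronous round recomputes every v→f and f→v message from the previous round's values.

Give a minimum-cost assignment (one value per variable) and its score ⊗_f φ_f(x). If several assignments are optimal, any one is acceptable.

init: all messages = 𝟙 over 3 values
r1 m[φ0→X14] = [4, 0, 0]
r1 m[φ0→X13] = [0, 1, 0]
r1 m[φ1→X14] = [0, 1, 3]
r1 m[φ1→X15] = [0, 3, 5]
r1 m[φ2→X8] = [0, 0, 3]
r1 m[φ2→X13] = [3, 0, 0]
r1 m[φ3→X14] = [4, 0, 2]
r1 m[φ3→X11] = [2, 4, 0]
r1 m[X14→φ0] = [0, 0, 0]
r1 m[X14→φ1] = [0, 0, 0]
r1 m[X14→φ3] = [0, 0, 0]
r1 m[X8→φ2] = [0, 0, 0]
r1 m[X15→φ1] = [0, 0, 0]
r1 m[X11→φ3] = [0, 0, 0]
r1 m[X13→φ0] = [0, 0, 0]
r1 m[X13→φ2] = [0, 0, 0]
r2 m[φ0→X14] = [4, 0, 0]
r2 m[φ0→X13] = [0, 1, 0]
r2 m[φ1→X14] = [0, 1, 3]
r2 m[φ1→X15] = [0, 3, 5]
r2 m[φ2→X8] = [0, 0, 3]
r2 m[φ2→X13] = [3, 0, 0]
r2 m[φ3→X14] = [4, 0, 2]
r2 m[φ3→X11] = [2, 4, 0]
r2 m[X14→φ0] = [4, 1, 5]
r2 m[X14→φ1] = [8, 0, 2]
r2 m[X14→φ3] = [4, 1, 3]
r2 m[X8→φ2] = [0, 0, 0]
r2 m[X15→φ1] = [0, 0, 0]
r2 m[X11→φ3] = [0, 0, 0]
r2 m[X13→φ0] = [3, 0, 0]
r2 m[X13→φ2] = [0, 1, 0]
r3 m[φ0→X14] = [4, 0, 1]
r3 m[φ0→X13] = [5, 3, 1]
r3 m[φ1→X14] = [0, 1, 3]
r3 m[φ1→X15] = [1, 5, 5]
r3 m[φ2→X8] = [0, 1, 3]
r3 m[φ2→X13] = [3, 0, 0]
r3 m[φ3→X14] = [4, 0, 2]
r3 m[φ3→X11] = [4, 8, 1]
r3 m[X14→φ0] = [4, 1, 5]
r3 m[X14→φ1] = [8, 0, 2]
r3 m[X14→φ3] = [4, 1, 3]
r3 m[X8→φ2] = [0, 0, 0]
r3 m[X15→φ1] = [0, 0, 0]
r3 m[X11→φ3] = [0, 0, 0]
r3 m[X13→φ0] = [3, 0, 0]
r3 m[X13→φ2] = [0, 1, 0]
r4 m[φ0→X14] = [4, 0, 1]
r4 m[φ0→X13] = [5, 3, 1]
r4 m[φ1→X14] = [0, 1, 3]
r4 m[φ1→X15] = [1, 5, 5]
r4 m[φ2→X8] = [0, 1, 3]
r4 m[φ2→X13] = [3, 0, 0]
r4 m[φ3→X14] = [4, 0, 2]
r4 m[φ3→X11] = [4, 8, 1]
r4 m[X14→φ0] = [4, 1, 5]
r4 m[X14→φ1] = [8, 0, 3]
r4 m[X14→φ3] = [4, 1, 4]
r4 m[X8→φ2] = [0, 0, 0]
r4 m[X15→φ1] = [0, 0, 0]
r4 m[X11→φ3] = [0, 0, 0]
r4 m[X13→φ0] = [3, 0, 0]
r4 m[X13→φ2] = [5, 3, 1]
r5 m[φ0→X14] = [4, 0, 1]
r5 m[φ0→X13] = [5, 3, 1]
r5 m[φ1→X14] = [0, 1, 3]
r5 m[φ1→X15] = [1, 5, 5]
r5 m[φ2→X8] = [1, 3, 8]
r5 m[φ2→X13] = [3, 0, 0]
r5 m[φ3→X14] = [4, 0, 2]
r5 m[φ3→X11] = [4, 8, 1]
r5 m[X14→φ0] = [4, 1, 5]
r5 m[X14→φ1] = [8, 0, 3]
r5 m[X14→φ3] = [4, 1, 4]
r5 m[X8→φ2] = [0, 0, 0]
r5 m[X15→φ1] = [0, 0, 0]
r5 m[X11→φ3] = [0, 0, 0]
r5 m[X13→φ0] = [3, 0, 0]
r5 m[X13→φ2] = [5, 3, 1]
r6 m[φ0→X14] = [4, 0, 1]
r6 m[φ0→X13] = [5, 3, 1]
r6 m[φ1→X14] = [0, 1, 3]
r6 m[φ1→X15] = [1, 5, 5]
r6 m[φ2→X8] = [1, 3, 8]
r6 m[φ2→X13] = [3, 0, 0]
r6 m[φ3→X14] = [4, 0, 2]
r6 m[φ3→X11] = [4, 8, 1]
r6 m[X14→φ0] = [4, 1, 5]
r6 m[X14→φ1] = [8, 0, 3]
r6 m[X14→φ3] = [4, 1, 4]
r6 m[X8→φ2] = [0, 0, 0]
r6 m[X15→φ1] = [0, 0, 0]
r6 m[X11→φ3] = [0, 0, 0]
r6 m[X13→φ0] = [3, 0, 0]
r6 m[X13→φ2] = [5, 3, 1]
fixed point reached at round 6
traceback from X14: (X14=1, X8=0, X15=0, X11=2, X13=2), score=1

assignment: (X14=1, X8=0, X15=0, X11=2, X13=2); score = 1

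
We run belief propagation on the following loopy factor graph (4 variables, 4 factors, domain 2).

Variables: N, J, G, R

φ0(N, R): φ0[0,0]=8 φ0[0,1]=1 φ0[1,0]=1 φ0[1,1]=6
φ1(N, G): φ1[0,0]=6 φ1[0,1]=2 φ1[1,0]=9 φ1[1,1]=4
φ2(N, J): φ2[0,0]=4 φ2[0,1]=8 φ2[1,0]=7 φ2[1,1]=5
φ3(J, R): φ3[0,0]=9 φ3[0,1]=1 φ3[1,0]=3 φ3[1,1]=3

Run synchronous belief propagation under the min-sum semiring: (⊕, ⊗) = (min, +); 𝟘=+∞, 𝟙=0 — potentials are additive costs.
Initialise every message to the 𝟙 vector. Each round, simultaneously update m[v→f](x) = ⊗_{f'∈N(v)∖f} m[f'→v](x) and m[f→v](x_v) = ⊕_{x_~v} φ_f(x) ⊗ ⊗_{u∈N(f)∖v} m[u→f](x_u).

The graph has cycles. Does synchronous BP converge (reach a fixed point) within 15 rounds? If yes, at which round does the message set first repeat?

NOT CONVERGED within 15 rounds

init: all messages = 𝟙 over 2 values
r1 m[φ0→N] = [1, 1]
r1 m[φ0→R] = [1, 1]
r1 m[φ1→N] = [2, 4]
r1 m[φ1→G] = [6, 2]
r1 m[φ2→N] = [4, 5]
r1 m[φ2→J] = [4, 5]
r1 m[φ3→J] = [1, 3]
r1 m[φ3→R] = [3, 1]
r1 m[N→φ0] = [0, 0]
r1 m[N→φ1] = [0, 0]
r1 m[N→φ2] = [0, 0]
r1 m[J→φ2] = [0, 0]
r1 m[J→φ3] = [0, 0]
r1 m[G→φ1] = [0, 0]
r1 m[R→φ0] = [0, 0]
r1 m[R→φ3] = [0, 0]
r2 m[φ0→N] = [1, 1]
r2 m[φ0→R] = [1, 1]
r2 m[φ1→N] = [2, 4]
r2 m[φ1→G] = [6, 2]
r2 m[φ2→N] = [4, 5]
r2 m[φ2→J] = [4, 5]
r2 m[φ3→J] = [1, 3]
r2 m[φ3→R] = [3, 1]
r2 m[N→φ0] = [6, 9]
r2 m[N→φ1] = [5, 6]
r2 m[N→φ2] = [3, 5]
r2 m[J→φ2] = [1, 3]
r2 m[J→φ3] = [4, 5]
r2 m[G→φ1] = [0, 0]
r2 m[R→φ0] = [3, 1]
r2 m[R→φ3] = [1, 1]
r3 m[φ0→N] = [2, 4]
r3 m[φ0→R] = [10, 7]
r3 m[φ1→N] = [2, 4]
r3 m[φ1→G] = [11, 7]
r3 m[φ2→N] = [5, 8]
r3 m[φ2→J] = [7, 10]
r3 m[φ3→J] = [2, 4]
r3 m[φ3→R] = [8, 5]
r3 m[N→φ0] = [6, 9]
r3 m[N→φ1] = [5, 6]
r3 m[N→φ2] = [3, 5]
r3 m[J→φ2] = [1, 3]
r3 m[J→φ3] = [4, 5]
r3 m[G→φ1] = [0, 0]
r3 m[R→φ0] = [3, 1]
r3 m[R→φ3] = [1, 1]
r4 m[φ0→N] = [2, 4]
r4 m[φ0→R] = [10, 7]
r4 m[φ1→N] = [2, 4]
r4 m[φ1→G] = [11, 7]
r4 m[φ2→N] = [5, 8]
r4 m[φ2→J] = [7, 10]
r4 m[φ3→J] = [2, 4]
r4 m[φ3→R] = [8, 5]
r4 m[N→φ0] = [7, 12]
r4 m[N→φ1] = [7, 12]
r4 m[N→φ2] = [4, 8]
r4 m[J→φ2] = [2, 4]
r4 m[J→φ3] = [7, 10]
r4 m[G→φ1] = [0, 0]
r4 m[R→φ0] = [8, 5]
r4 m[R→φ3] = [10, 7]
r5 m[φ0→N] = [6, 9]
r5 m[φ0→R] = [13, 8]
r5 m[φ1→N] = [2, 4]
r5 m[φ1→G] = [13, 9]
r5 m[φ2→N] = [6, 9]
r5 m[φ2→J] = [8, 12]
r5 m[φ3→J] = [8, 10]
r5 m[φ3→R] = [13, 8]
r5 m[N→φ0] = [7, 12]
r5 m[N→φ1] = [7, 12]
r5 m[N→φ2] = [4, 8]
r5 m[J→φ2] = [2, 4]
r5 m[J→φ3] = [7, 10]
r5 m[G→φ1] = [0, 0]
r5 m[R→φ0] = [8, 5]
r5 m[R→φ3] = [10, 7]
r6 m[φ0→N] = [6, 9]
r6 m[φ0→R] = [13, 8]
r6 m[φ1→N] = [2, 4]
r6 m[φ1→G] = [13, 9]
r6 m[φ2→N] = [6, 9]
r6 m[φ2→J] = [8, 12]
r6 m[φ3→J] = [8, 10]
r6 m[φ3→R] = [13, 8]
r6 m[N→φ0] = [8, 13]
r6 m[N→φ1] = [12, 18]
r6 m[N→φ2] = [8, 13]
r6 m[J→φ2] = [8, 10]
r6 m[J→φ3] = [8, 12]
r6 m[G→φ1] = [0, 0]
r6 m[R→φ0] = [13, 8]
r6 m[R→φ3] = [13, 8]
r7 m[φ0→N] = [9, 14]
r7 m[φ0→R] = [14, 9]
r7 m[φ1→N] = [2, 4]
r7 m[φ1→G] = [18, 14]
r7 m[φ2→N] = [12, 15]
r7 m[φ2→J] = [12, 16]
r7 m[φ3→J] = [9, 11]
r7 m[φ3→R] = [15, 9]
r7 m[N→φ0] = [8, 13]
r7 m[N→φ1] = [12, 18]
r7 m[N→φ2] = [8, 13]
r7 m[J→φ2] = [8, 10]
r7 m[J→φ3] = [8, 12]
r7 m[G→φ1] = [0, 0]
r7 m[R→φ0] = [13, 8]
r7 m[R→φ3] = [13, 8]
r8 m[φ0→N] = [9, 14]
r8 m[φ0→R] = [14, 9]
r8 m[φ1→N] = [2, 4]
r8 m[φ1→G] = [18, 14]
r8 m[φ2→N] = [12, 15]
r8 m[φ2→J] = [12, 16]
r8 m[φ3→J] = [9, 11]
r8 m[φ3→R] = [15, 9]
r8 m[N→φ0] = [14, 19]
r8 m[N→φ1] = [21, 29]
r8 m[N→φ2] = [11, 18]
r8 m[J→φ2] = [9, 11]
r8 m[J→φ3] = [12, 16]
r8 m[G→φ1] = [0, 0]
r8 m[R→φ0] = [15, 9]
r8 m[R→φ3] = [14, 9]
r9 m[φ0→N] = [10, 15]
r9 m[φ0→R] = [20, 15]
r9 m[φ1→N] = [2, 4]
r9 m[φ1→G] = [27, 23]
r9 m[φ2→N] = [13, 16]
r9 m[φ2→J] = [15, 19]
r9 m[φ3→J] = [10, 12]
r9 m[φ3→R] = [19, 13]
r9 m[N→φ0] = [14, 19]
r9 m[N→φ1] = [21, 29]
r9 m[N→φ2] = [11, 18]
r9 m[J→φ2] = [9, 11]
r9 m[J→φ3] = [12, 16]
r9 m[G→φ1] = [0, 0]
r9 m[R→φ0] = [15, 9]
r9 m[R→φ3] = [14, 9]
r10 m[φ0→N] = [10, 15]
r10 m[φ0→R] = [20, 15]
r10 m[φ1→N] = [2, 4]
r10 m[φ1→G] = [27, 23]
r10 m[φ2→N] = [13, 16]
r10 m[φ2→J] = [15, 19]
r10 m[φ3→J] = [10, 12]
r10 m[φ3→R] = [19, 13]
r10 m[N→φ0] = [15, 20]
r10 m[N→φ1] = [23, 31]
r10 m[N→φ2] = [12, 19]
r10 m[J→φ2] = [10, 12]
r10 m[J→φ3] = [15, 19]
r10 m[G→φ1] = [0, 0]
r10 m[R→φ0] = [19, 13]
r10 m[R→φ3] = [20, 15]
r11 m[φ0→N] = [14, 19]
r11 m[φ0→R] = [21, 16]
r11 m[φ1→N] = [2, 4]
r11 m[φ1→G] = [29, 25]
r11 m[φ2→N] = [14, 17]
r11 m[φ2→J] = [16, 20]
r11 m[φ3→J] = [16, 18]
r11 m[φ3→R] = [22, 16]
r11 m[N→φ0] = [15, 20]
r11 m[N→φ1] = [23, 31]
r11 m[N→φ2] = [12, 19]
r11 m[J→φ2] = [10, 12]
r11 m[J→φ3] = [15, 19]
r11 m[G→φ1] = [0, 0]
r11 m[R→φ0] = [19, 13]
r11 m[R→φ3] = [20, 15]
r12 m[φ0→N] = [14, 19]
r12 m[φ0→R] = [21, 16]
r12 m[φ1→N] = [2, 4]
r12 m[φ1→G] = [29, 25]
r12 m[φ2→N] = [14, 17]
r12 m[φ2→J] = [16, 20]
r12 m[φ3→J] = [16, 18]
r12 m[φ3→R] = [22, 16]
r12 m[N→φ0] = [16, 21]
r12 m[N→φ1] = [28, 36]
r12 m[N→φ2] = [16, 23]
r12 m[J→φ2] = [16, 18]
r12 m[J→φ3] = [16, 20]
r12 m[G→φ1] = [0, 0]
r12 m[R→φ0] = [22, 16]
r12 m[R→φ3] = [21, 16]
r13 m[φ0→N] = [17, 22]
r13 m[φ0→R] = [22, 17]
r13 m[φ1→N] = [2, 4]
r13 m[φ1→G] = [34, 30]
r13 m[φ2→N] = [20, 23]
r13 m[φ2→J] = [20, 24]
r13 m[φ3→J] = [17, 19]
r13 m[φ3→R] = [23, 17]
r13 m[N→φ0] = [16, 21]
r13 m[N→φ1] = [28, 36]
r13 m[N→φ2] = [16, 23]
r13 m[J→φ2] = [16, 18]
r13 m[J→φ3] = [16, 20]
r13 m[G→φ1] = [0, 0]
r13 m[R→φ0] = [22, 16]
r13 m[R→φ3] = [21, 16]
r14 m[φ0→N] = [17, 22]
r14 m[φ0→R] = [22, 17]
r14 m[φ1→N] = [2, 4]
r14 m[φ1→G] = [34, 30]
r14 m[φ2→N] = [20, 23]
r14 m[φ2→J] = [20, 24]
r14 m[φ3→J] = [17, 19]
r14 m[φ3→R] = [23, 17]
r14 m[N→φ0] = [22, 27]
r14 m[N→φ1] = [37, 45]
r14 m[N→φ2] = [19, 26]
r14 m[J→φ2] = [17, 19]
r14 m[J→φ3] = [20, 24]
r14 m[G→φ1] = [0, 0]
r14 m[R→φ0] = [23, 17]
r14 m[R→φ3] = [22, 17]
r15 m[φ0→N] = [18, 23]
r15 m[φ0→R] = [28, 23]
r15 m[φ1→N] = [2, 4]
r15 m[φ1→G] = [43, 39]
r15 m[φ2→N] = [21, 24]
r15 m[φ2→J] = [23, 27]
r15 m[φ3→J] = [18, 20]
r15 m[φ3→R] = [27, 21]
r15 m[N→φ0] = [22, 27]
r15 m[N→φ1] = [37, 45]
r15 m[N→φ2] = [19, 26]
r15 m[J→φ2] = [17, 19]
r15 m[J→φ3] = [20, 24]
r15 m[G→φ1] = [0, 0]
r15 m[R→φ0] = [23, 17]
r15 m[R→φ3] = [22, 17]
no fixed point within 15 rounds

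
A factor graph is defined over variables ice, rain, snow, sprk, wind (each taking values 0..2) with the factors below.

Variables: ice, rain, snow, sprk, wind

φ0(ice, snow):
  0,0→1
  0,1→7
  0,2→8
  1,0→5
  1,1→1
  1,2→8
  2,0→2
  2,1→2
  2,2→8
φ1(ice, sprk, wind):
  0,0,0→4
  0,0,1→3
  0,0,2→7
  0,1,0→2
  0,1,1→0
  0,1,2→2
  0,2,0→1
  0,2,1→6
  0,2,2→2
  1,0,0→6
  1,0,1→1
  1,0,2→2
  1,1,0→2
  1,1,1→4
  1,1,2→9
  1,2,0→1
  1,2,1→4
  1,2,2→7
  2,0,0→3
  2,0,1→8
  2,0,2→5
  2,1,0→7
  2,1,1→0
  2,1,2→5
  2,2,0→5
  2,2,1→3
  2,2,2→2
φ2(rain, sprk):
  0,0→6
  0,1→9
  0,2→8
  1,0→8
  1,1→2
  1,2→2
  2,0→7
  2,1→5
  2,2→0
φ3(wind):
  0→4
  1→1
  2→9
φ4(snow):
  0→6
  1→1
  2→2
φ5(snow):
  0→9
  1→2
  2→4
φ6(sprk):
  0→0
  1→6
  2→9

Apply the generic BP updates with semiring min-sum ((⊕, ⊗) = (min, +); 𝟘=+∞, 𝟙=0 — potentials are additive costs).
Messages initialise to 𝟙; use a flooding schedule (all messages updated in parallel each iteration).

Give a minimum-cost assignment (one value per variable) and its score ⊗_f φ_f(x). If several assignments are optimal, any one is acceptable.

init: all messages = 𝟙 over 3 values
r1 m[φ0→ice] = [1, 1, 2]
r1 m[φ0→snow] = [1, 1, 8]
r1 m[φ1→ice] = [0, 1, 0]
r1 m[φ1→sprk] = [1, 0, 1]
r1 m[φ1→wind] = [1, 0, 2]
r1 m[φ2→rain] = [6, 2, 0]
r1 m[φ2→sprk] = [6, 2, 0]
r1 m[φ3→wind] = [4, 1, 9]
r1 m[φ4→snow] = [6, 1, 2]
r1 m[φ5→snow] = [9, 2, 4]
r1 m[φ6→sprk] = [0, 6, 9]
r1 m[ice→φ0] = [0, 0, 0]
r1 m[ice→φ1] = [0, 0, 0]
r1 m[rain→φ2] = [0, 0, 0]
r1 m[snow→φ0] = [0, 0, 0]
r1 m[snow→φ4] = [0, 0, 0]
r1 m[snow→φ5] = [0, 0, 0]
r1 m[sprk→φ1] = [0, 0, 0]
r1 m[sprk→φ2] = [0, 0, 0]
r1 m[sprk→φ6] = [0, 0, 0]
r1 m[wind→φ1] = [0, 0, 0]
r1 m[wind→φ3] = [0, 0, 0]
r2 m[φ0→ice] = [1, 1, 2]
r2 m[φ0→snow] = [1, 1, 8]
r2 m[φ1→ice] = [0, 1, 0]
r2 m[φ1→sprk] = [1, 0, 1]
r2 m[φ1→wind] = [1, 0, 2]
r2 m[φ2→rain] = [6, 2, 0]
r2 m[φ2→sprk] = [6, 2, 0]
r2 m[φ3→wind] = [4, 1, 9]
r2 m[φ4→snow] = [6, 1, 2]
r2 m[φ5→snow] = [9, 2, 4]
r2 m[φ6→sprk] = [0, 6, 9]
r2 m[ice→φ0] = [0, 1, 0]
r2 m[ice→φ1] = [1, 1, 2]
r2 m[rain→φ2] = [0, 0, 0]
r2 m[snow→φ0] = [15, 3, 6]
r2 m[snow→φ4] = [10, 3, 12]
r2 m[snow→φ5] = [7, 2, 10]
r2 m[sprk→φ1] = [6, 8, 9]
r2 m[sprk→φ2] = [1, 6, 10]
r2 m[sprk→φ6] = [7, 2, 1]
r2 m[wind→φ1] = [4, 1, 9]
r2 m[wind→φ3] = [1, 0, 2]
r3 m[φ0→ice] = [10, 4, 5]
r3 m[φ0→snow] = [1, 2, 8]
r3 m[φ1→ice] = [9, 8, 9]
r3 m[φ1→sprk] = [3, 2, 6]
r3 m[φ1→wind] = [11, 8, 9]
r3 m[φ2→rain] = [7, 8, 8]
r3 m[φ2→sprk] = [6, 2, 0]
r3 m[φ3→wind] = [4, 1, 9]
r3 m[φ4→snow] = [6, 1, 2]
r3 m[φ5→snow] = [9, 2, 4]
r3 m[φ6→sprk] = [0, 6, 9]
r3 m[ice→φ0] = [0, 1, 0]
r3 m[ice→φ1] = [1, 1, 2]
r3 m[rain→φ2] = [0, 0, 0]
r3 m[snow→φ0] = [15, 3, 6]
r3 m[snow→φ4] = [10, 3, 12]
r3 m[snow→φ5] = [7, 2, 10]
r3 m[sprk→φ1] = [6, 8, 9]
r3 m[sprk→φ2] = [1, 6, 10]
r3 m[sprk→φ6] = [7, 2, 1]
r3 m[wind→φ1] = [4, 1, 9]
r3 m[wind→φ3] = [1, 0, 2]
r4 m[φ0→ice] = [10, 4, 5]
r4 m[φ0→snow] = [1, 2, 8]
r4 m[φ1→ice] = [9, 8, 9]
r4 m[φ1→sprk] = [3, 2, 6]
r4 m[φ1→wind] = [11, 8, 9]
r4 m[φ2→rain] = [7, 8, 8]
r4 m[φ2→sprk] = [6, 2, 0]
r4 m[φ3→wind] = [4, 1, 9]
r4 m[φ4→snow] = [6, 1, 2]
r4 m[φ5→snow] = [9, 2, 4]
r4 m[φ6→sprk] = [0, 6, 9]
r4 m[ice→φ0] = [9, 8, 9]
r4 m[ice→φ1] = [10, 4, 5]
r4 m[rain→φ2] = [0, 0, 0]
r4 m[snow→φ0] = [15, 3, 6]
r4 m[snow→φ4] = [10, 4, 12]
r4 m[snow→φ5] = [7, 3, 10]
r4 m[sprk→φ1] = [6, 8, 9]
r4 m[sprk→φ2] = [3, 8, 15]
r4 m[sprk→φ6] = [9, 4, 6]
r4 m[wind→φ1] = [4, 1, 9]
r4 m[wind→φ3] = [11, 8, 9]
r5 m[φ0→ice] = [10, 4, 5]
r5 m[φ0→snow] = [10, 9, 16]
r5 m[φ1→ice] = [9, 8, 9]
r5 m[φ1→sprk] = [6, 6, 9]
r5 m[φ1→wind] = [14, 11, 12]
r5 m[φ2→rain] = [9, 10, 10]
r5 m[φ2→sprk] = [6, 2, 0]
r5 m[φ3→wind] = [4, 1, 9]
r5 m[φ4→snow] = [6, 1, 2]
r5 m[φ5→snow] = [9, 2, 4]
r5 m[φ6→sprk] = [0, 6, 9]
r5 m[ice→φ0] = [9, 8, 9]
r5 m[ice→φ1] = [10, 4, 5]
r5 m[rain→φ2] = [0, 0, 0]
r5 m[snow→φ0] = [15, 3, 6]
r5 m[snow→φ4] = [10, 4, 12]
r5 m[snow→φ5] = [7, 3, 10]
r5 m[sprk→φ1] = [6, 8, 9]
r5 m[sprk→φ2] = [3, 8, 15]
r5 m[sprk→φ6] = [9, 4, 6]
r5 m[wind→φ1] = [4, 1, 9]
r5 m[wind→φ3] = [11, 8, 9]
r6 m[φ0→ice] = [10, 4, 5]
r6 m[φ0→snow] = [10, 9, 16]
r6 m[φ1→ice] = [9, 8, 9]
r6 m[φ1→sprk] = [6, 6, 9]
r6 m[φ1→wind] = [14, 11, 12]
r6 m[φ2→rain] = [9, 10, 10]
r6 m[φ2→sprk] = [6, 2, 0]
r6 m[φ3→wind] = [4, 1, 9]
r6 m[φ4→snow] = [6, 1, 2]
r6 m[φ5→snow] = [9, 2, 4]
r6 m[φ6→sprk] = [0, 6, 9]
r6 m[ice→φ0] = [9, 8, 9]
r6 m[ice→φ1] = [10, 4, 5]
r6 m[rain→φ2] = [0, 0, 0]
r6 m[snow→φ0] = [15, 3, 6]
r6 m[snow→φ4] = [19, 11, 20]
r6 m[snow→φ5] = [16, 10, 18]
r6 m[sprk→φ1] = [6, 8, 9]
r6 m[sprk→φ2] = [6, 12, 18]
r6 m[sprk→φ6] = [12, 8, 9]
r6 m[wind→φ1] = [4, 1, 9]
r6 m[wind→φ3] = [14, 11, 12]
r7 m[φ0→ice] = [10, 4, 5]
r7 m[φ0→snow] = [10, 9, 16]
r7 m[φ1→ice] = [9, 8, 9]
r7 m[φ1→sprk] = [6, 6, 9]
r7 m[φ1→wind] = [14, 11, 12]
r7 m[φ2→rain] = [12, 14, 13]
r7 m[φ2→sprk] = [6, 2, 0]
r7 m[φ3→wind] = [4, 1, 9]
r7 m[φ4→snow] = [6, 1, 2]
r7 m[φ5→snow] = [9, 2, 4]
r7 m[φ6→sprk] = [0, 6, 9]
r7 m[ice→φ0] = [9, 8, 9]
r7 m[ice→φ1] = [10, 4, 5]
r7 m[rain→φ2] = [0, 0, 0]
r7 m[snow→φ0] = [15, 3, 6]
r7 m[snow→φ4] = [19, 11, 20]
r7 m[snow→φ5] = [16, 10, 18]
r7 m[sprk→φ1] = [6, 8, 9]
r7 m[sprk→φ2] = [6, 12, 18]
r7 m[sprk→φ6] = [12, 8, 9]
r7 m[wind→φ1] = [4, 1, 9]
r7 m[wind→φ3] = [14, 11, 12]
r8 m[φ0→ice] = [10, 4, 5]
r8 m[φ0→snow] = [10, 9, 16]
r8 m[φ1→ice] = [9, 8, 9]
r8 m[φ1→sprk] = [6, 6, 9]
r8 m[φ1→wind] = [14, 11, 12]
r8 m[φ2→rain] = [12, 14, 13]
r8 m[φ2→sprk] = [6, 2, 0]
r8 m[φ3→wind] = [4, 1, 9]
r8 m[φ4→snow] = [6, 1, 2]
r8 m[φ5→snow] = [9, 2, 4]
r8 m[φ6→sprk] = [0, 6, 9]
r8 m[ice→φ0] = [9, 8, 9]
r8 m[ice→φ1] = [10, 4, 5]
r8 m[rain→φ2] = [0, 0, 0]
r8 m[snow→φ0] = [15, 3, 6]
r8 m[snow→φ4] = [19, 11, 20]
r8 m[snow→φ5] = [16, 10, 18]
r8 m[sprk→φ1] = [6, 8, 9]
r8 m[sprk→φ2] = [6, 12, 18]
r8 m[sprk→φ6] = [12, 8, 9]
r8 m[wind→φ1] = [4, 1, 9]
r8 m[wind→φ3] = [14, 11, 12]
fixed point reached at round 8
traceback from ice: (ice=1, rain=0, snow=1, sprk=0, wind=1), score=12

assignment: (ice=1, rain=0, snow=1, sprk=0, wind=1); score = 12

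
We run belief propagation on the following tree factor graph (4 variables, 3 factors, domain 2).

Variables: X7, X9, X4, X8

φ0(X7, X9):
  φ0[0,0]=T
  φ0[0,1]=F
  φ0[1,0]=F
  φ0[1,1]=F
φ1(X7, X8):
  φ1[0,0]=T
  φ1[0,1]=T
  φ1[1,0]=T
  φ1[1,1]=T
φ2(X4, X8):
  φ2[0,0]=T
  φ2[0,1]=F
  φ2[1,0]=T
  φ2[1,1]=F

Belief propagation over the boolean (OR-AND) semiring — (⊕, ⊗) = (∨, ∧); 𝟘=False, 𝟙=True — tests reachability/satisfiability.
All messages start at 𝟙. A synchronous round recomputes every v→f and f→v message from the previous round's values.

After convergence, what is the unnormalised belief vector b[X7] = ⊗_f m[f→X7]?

init: all messages = 𝟙 over 2 values
r1 m[φ0→X7] = [T, F]
r1 m[φ0→X9] = [T, F]
r1 m[φ1→X7] = [T, T]
r1 m[φ1→X8] = [T, T]
r1 m[φ2→X4] = [T, T]
r1 m[φ2→X8] = [T, F]
r1 m[X7→φ0] = [T, T]
r1 m[X7→φ1] = [T, T]
r1 m[X9→φ0] = [T, T]
r1 m[X4→φ2] = [T, T]
r1 m[X8→φ1] = [T, T]
r1 m[X8→φ2] = [T, T]
r2 m[φ0→X7] = [T, F]
r2 m[φ0→X9] = [T, F]
r2 m[φ1→X7] = [T, T]
r2 m[φ1→X8] = [T, T]
r2 m[φ2→X4] = [T, T]
r2 m[φ2→X8] = [T, F]
r2 m[X7→φ0] = [T, T]
r2 m[X7→φ1] = [T, F]
r2 m[X9→φ0] = [T, T]
r2 m[X4→φ2] = [T, T]
r2 m[X8→φ1] = [T, F]
r2 m[X8→φ2] = [T, T]
r3 m[φ0→X7] = [T, F]
r3 m[φ0→X9] = [T, F]
r3 m[φ1→X7] = [T, T]
r3 m[φ1→X8] = [T, T]
r3 m[φ2→X4] = [T, T]
r3 m[φ2→X8] = [T, F]
r3 m[X7→φ0] = [T, T]
r3 m[X7→φ1] = [T, F]
r3 m[X9→φ0] = [T, T]
r3 m[X4→φ2] = [T, T]
r3 m[X8→φ1] = [T, F]
r3 m[X8→φ2] = [T, T]
fixed point reached at round 3
b[X7] = ⊗ incoming = [T, F]

b[X7] = [T, F]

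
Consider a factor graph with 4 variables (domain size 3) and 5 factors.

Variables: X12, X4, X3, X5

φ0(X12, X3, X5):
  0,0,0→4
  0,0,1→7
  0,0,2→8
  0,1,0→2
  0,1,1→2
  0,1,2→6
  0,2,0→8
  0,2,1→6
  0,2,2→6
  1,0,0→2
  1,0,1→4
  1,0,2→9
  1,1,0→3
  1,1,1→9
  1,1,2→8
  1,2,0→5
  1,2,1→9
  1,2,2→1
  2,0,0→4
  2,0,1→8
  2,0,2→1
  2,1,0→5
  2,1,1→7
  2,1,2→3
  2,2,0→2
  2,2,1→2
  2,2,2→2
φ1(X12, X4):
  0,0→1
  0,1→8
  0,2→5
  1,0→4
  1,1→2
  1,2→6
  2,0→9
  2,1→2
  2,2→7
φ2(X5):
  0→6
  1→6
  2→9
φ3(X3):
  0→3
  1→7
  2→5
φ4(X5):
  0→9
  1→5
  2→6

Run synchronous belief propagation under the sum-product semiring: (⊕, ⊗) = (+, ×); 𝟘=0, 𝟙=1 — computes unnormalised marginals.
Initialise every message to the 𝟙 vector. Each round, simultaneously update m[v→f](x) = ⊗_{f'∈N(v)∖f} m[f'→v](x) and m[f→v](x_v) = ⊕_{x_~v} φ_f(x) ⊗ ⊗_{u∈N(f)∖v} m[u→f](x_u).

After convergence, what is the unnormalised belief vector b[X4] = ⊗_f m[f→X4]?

b[X4] = [121974, 122712, 172278]

init: all messages = 𝟙 over 3 values
r1 m[φ0→X12] = [49, 50, 34]
r1 m[φ0→X3] = [47, 45, 41]
r1 m[φ0→X5] = [35, 54, 44]
r1 m[φ1→X12] = [14, 12, 18]
r1 m[φ1→X4] = [14, 12, 18]
r1 m[φ2→X5] = [6, 6, 9]
r1 m[φ3→X3] = [3, 7, 5]
r1 m[φ4→X5] = [9, 5, 6]
r1 m[X12→φ0] = [1, 1, 1]
r1 m[X12→φ1] = [1, 1, 1]
r1 m[X4→φ1] = [1, 1, 1]
r1 m[X3→φ0] = [1, 1, 1]
r1 m[X3→φ3] = [1, 1, 1]
r1 m[X5→φ0] = [1, 1, 1]
r1 m[X5→φ2] = [1, 1, 1]
r1 m[X5→φ4] = [1, 1, 1]
r2 m[φ0→X12] = [49, 50, 34]
r2 m[φ0→X3] = [47, 45, 41]
r2 m[φ0→X5] = [35, 54, 44]
r2 m[φ1→X12] = [14, 12, 18]
r2 m[φ1→X4] = [14, 12, 18]
r2 m[φ2→X5] = [6, 6, 9]
r2 m[φ3→X3] = [3, 7, 5]
r2 m[φ4→X5] = [9, 5, 6]
r2 m[X12→φ0] = [14, 12, 18]
r2 m[X12→φ1] = [49, 50, 34]
r2 m[X4→φ1] = [1, 1, 1]
r2 m[X3→φ0] = [3, 7, 5]
r2 m[X3→φ3] = [47, 45, 41]
r2 m[X5→φ0] = [54, 30, 54]
r2 m[X5→φ2] = [315, 270, 264]
r2 m[X5→φ4] = [210, 324, 396]
r3 m[φ0→X12] = [10698, 11160, 7404]
r3 m[φ0→X3] = [29760, 28812, 25200]
r3 m[φ0→X5] = [2574, 3844, 3012]
r3 m[φ1→X12] = [14, 12, 18]
r3 m[φ1→X4] = [555, 560, 783]
r3 m[φ2→X5] = [6, 6, 9]
r3 m[φ3→X3] = [3, 7, 5]
r3 m[φ4→X5] = [9, 5, 6]
r3 m[X12→φ0] = [14, 12, 18]
r3 m[X12→φ1] = [49, 50, 34]
r3 m[X4→φ1] = [1, 1, 1]
r3 m[X3→φ0] = [3, 7, 5]
r3 m[X3→φ3] = [47, 45, 41]
r3 m[X5→φ0] = [54, 30, 54]
r3 m[X5→φ2] = [315, 270, 264]
r3 m[X5→φ4] = [210, 324, 396]
r4 m[φ0→X12] = [10698, 11160, 7404]
r4 m[φ0→X3] = [29760, 28812, 25200]
r4 m[φ0→X5] = [2574, 3844, 3012]
r4 m[φ1→X12] = [14, 12, 18]
r4 m[φ1→X4] = [555, 560, 783]
r4 m[φ2→X5] = [6, 6, 9]
r4 m[φ3→X3] = [3, 7, 5]
r4 m[φ4→X5] = [9, 5, 6]
r4 m[X12→φ0] = [14, 12, 18]
r4 m[X12→φ1] = [10698, 11160, 7404]
r4 m[X4→φ1] = [1, 1, 1]
r4 m[X3→φ0] = [3, 7, 5]
r4 m[X3→φ3] = [29760, 28812, 25200]
r4 m[X5→φ0] = [54, 30, 54]
r4 m[X5→φ2] = [23166, 19220, 18072]
r4 m[X5→φ4] = [15444, 23064, 27108]
r5 m[φ0→X12] = [10698, 11160, 7404]
r5 m[φ0→X3] = [29760, 28812, 25200]
r5 m[φ0→X5] = [2574, 3844, 3012]
r5 m[φ1→X12] = [14, 12, 18]
r5 m[φ1→X4] = [121974, 122712, 172278]
r5 m[φ2→X5] = [6, 6, 9]
r5 m[φ3→X3] = [3, 7, 5]
r5 m[φ4→X5] = [9, 5, 6]
r5 m[X12→φ0] = [14, 12, 18]
r5 m[X12→φ1] = [10698, 11160, 7404]
r5 m[X4→φ1] = [1, 1, 1]
r5 m[X3→φ0] = [3, 7, 5]
r5 m[X3→φ3] = [29760, 28812, 25200]
r5 m[X5→φ0] = [54, 30, 54]
r5 m[X5→φ2] = [23166, 19220, 18072]
r5 m[X5→φ4] = [15444, 23064, 27108]
r6 m[φ0→X12] = [10698, 11160, 7404]
r6 m[φ0→X3] = [29760, 28812, 25200]
r6 m[φ0→X5] = [2574, 3844, 3012]
r6 m[φ1→X12] = [14, 12, 18]
r6 m[φ1→X4] = [121974, 122712, 172278]
r6 m[φ2→X5] = [6, 6, 9]
r6 m[φ3→X3] = [3, 7, 5]
r6 m[φ4→X5] = [9, 5, 6]
r6 m[X12→φ0] = [14, 12, 18]
r6 m[X12→φ1] = [10698, 11160, 7404]
r6 m[X4→φ1] = [1, 1, 1]
r6 m[X3→φ0] = [3, 7, 5]
r6 m[X3→φ3] = [29760, 28812, 25200]
r6 m[X5→φ0] = [54, 30, 54]
r6 m[X5→φ2] = [23166, 19220, 18072]
r6 m[X5→φ4] = [15444, 23064, 27108]
fixed point reached at round 6
b[X4] = ⊗ incoming = [121974, 122712, 172278]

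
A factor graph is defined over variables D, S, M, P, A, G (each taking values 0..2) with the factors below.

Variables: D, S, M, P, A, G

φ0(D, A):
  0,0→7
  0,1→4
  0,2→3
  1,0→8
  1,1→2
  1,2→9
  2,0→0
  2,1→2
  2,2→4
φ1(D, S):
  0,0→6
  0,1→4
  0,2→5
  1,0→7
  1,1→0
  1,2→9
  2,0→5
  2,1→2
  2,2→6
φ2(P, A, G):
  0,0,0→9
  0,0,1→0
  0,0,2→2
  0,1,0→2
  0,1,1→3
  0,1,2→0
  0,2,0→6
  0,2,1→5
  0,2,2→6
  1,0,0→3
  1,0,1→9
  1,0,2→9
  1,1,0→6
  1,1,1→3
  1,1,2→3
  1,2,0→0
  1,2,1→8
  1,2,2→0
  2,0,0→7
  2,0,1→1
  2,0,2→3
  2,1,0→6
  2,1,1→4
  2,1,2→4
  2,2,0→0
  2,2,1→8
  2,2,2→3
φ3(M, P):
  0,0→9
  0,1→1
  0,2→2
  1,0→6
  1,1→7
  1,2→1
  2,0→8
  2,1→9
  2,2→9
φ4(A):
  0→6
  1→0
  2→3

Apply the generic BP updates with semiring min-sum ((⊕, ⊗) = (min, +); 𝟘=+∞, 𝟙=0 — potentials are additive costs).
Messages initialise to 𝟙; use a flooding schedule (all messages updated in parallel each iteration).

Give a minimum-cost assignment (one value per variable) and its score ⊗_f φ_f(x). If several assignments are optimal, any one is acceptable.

assignment: (D=1, S=1, M=0, P=1, A=1, G=1); score = 6

init: all messages = 𝟙 over 3 values
r1 m[φ0→D] = [3, 2, 0]
r1 m[φ0→A] = [0, 2, 3]
r1 m[φ1→D] = [4, 0, 2]
r1 m[φ1→S] = [5, 0, 5]
r1 m[φ2→P] = [0, 0, 0]
r1 m[φ2→A] = [0, 0, 0]
r1 m[φ2→G] = [0, 0, 0]
r1 m[φ3→M] = [1, 1, 8]
r1 m[φ3→P] = [6, 1, 1]
r1 m[φ4→A] = [6, 0, 3]
r1 m[D→φ0] = [0, 0, 0]
r1 m[D→φ1] = [0, 0, 0]
r1 m[S→φ1] = [0, 0, 0]
r1 m[M→φ3] = [0, 0, 0]
r1 m[P→φ2] = [0, 0, 0]
r1 m[P→φ3] = [0, 0, 0]
r1 m[A→φ0] = [0, 0, 0]
r1 m[A→φ2] = [0, 0, 0]
r1 m[A→φ4] = [0, 0, 0]
r1 m[G→φ2] = [0, 0, 0]
r2 m[φ0→D] = [3, 2, 0]
r2 m[φ0→A] = [0, 2, 3]
r2 m[φ1→D] = [4, 0, 2]
r2 m[φ1→S] = [5, 0, 5]
r2 m[φ2→P] = [0, 0, 0]
r2 m[φ2→A] = [0, 0, 0]
r2 m[φ2→G] = [0, 0, 0]
r2 m[φ3→M] = [1, 1, 8]
r2 m[φ3→P] = [6, 1, 1]
r2 m[φ4→A] = [6, 0, 3]
r2 m[D→φ0] = [4, 0, 2]
r2 m[D→φ1] = [3, 2, 0]
r2 m[S→φ1] = [0, 0, 0]
r2 m[M→φ3] = [0, 0, 0]
r2 m[P→φ2] = [6, 1, 1]
r2 m[P→φ3] = [0, 0, 0]
r2 m[A→φ0] = [6, 0, 3]
r2 m[A→φ2] = [6, 2, 6]
r2 m[A→φ4] = [0, 2, 3]
r2 m[G→φ2] = [0, 0, 0]
r3 m[φ0→D] = [4, 2, 2]
r3 m[φ0→A] = [2, 2, 6]
r3 m[φ1→D] = [4, 0, 2]
r3 m[φ1→S] = [5, 2, 6]
r3 m[φ2→P] = [2, 5, 6]
r3 m[φ2→A] = [2, 4, 1]
r3 m[φ2→G] = [7, 6, 6]
r3 m[φ3→M] = [1, 1, 8]
r3 m[φ3→P] = [6, 1, 1]
r3 m[φ4→A] = [6, 0, 3]
r3 m[D→φ0] = [4, 0, 2]
r3 m[D→φ1] = [3, 2, 0]
r3 m[S→φ1] = [0, 0, 0]
r3 m[M→φ3] = [0, 0, 0]
r3 m[P→φ2] = [6, 1, 1]
r3 m[P→φ3] = [0, 0, 0]
r3 m[A→φ0] = [6, 0, 3]
r3 m[A→φ2] = [6, 2, 6]
r3 m[A→φ4] = [0, 2, 3]
r3 m[G→φ2] = [0, 0, 0]
r4 m[φ0→D] = [4, 2, 2]
r4 m[φ0→A] = [2, 2, 6]
r4 m[φ1→D] = [4, 0, 2]
r4 m[φ1→S] = [5, 2, 6]
r4 m[φ2→P] = [2, 5, 6]
r4 m[φ2→A] = [2, 4, 1]
r4 m[φ2→G] = [7, 6, 6]
r4 m[φ3→M] = [1, 1, 8]
r4 m[φ3→P] = [6, 1, 1]
r4 m[φ4→A] = [6, 0, 3]
r4 m[D→φ0] = [4, 0, 2]
r4 m[D→φ1] = [4, 2, 2]
r4 m[S→φ1] = [0, 0, 0]
r4 m[M→φ3] = [0, 0, 0]
r4 m[P→φ2] = [6, 1, 1]
r4 m[P→φ3] = [2, 5, 6]
r4 m[A→φ0] = [8, 4, 4]
r4 m[A→φ2] = [8, 2, 9]
r4 m[A→φ4] = [4, 6, 7]
r4 m[G→φ2] = [0, 0, 0]
r5 m[φ0→D] = [7, 6, 6]
r5 m[φ0→A] = [2, 2, 6]
r5 m[φ1→D] = [4, 0, 2]
r5 m[φ1→S] = [7, 2, 8]
r5 m[φ2→P] = [2, 5, 6]
r5 m[φ2→A] = [2, 4, 1]
r5 m[φ2→G] = [9, 6, 6]
r5 m[φ3→M] = [6, 7, 10]
r5 m[φ3→P] = [6, 1, 1]
r5 m[φ4→A] = [6, 0, 3]
r5 m[D→φ0] = [4, 0, 2]
r5 m[D→φ1] = [4, 2, 2]
r5 m[S→φ1] = [0, 0, 0]
r5 m[M→φ3] = [0, 0, 0]
r5 m[P→φ2] = [6, 1, 1]
r5 m[P→φ3] = [2, 5, 6]
r5 m[A→φ0] = [8, 4, 4]
r5 m[A→φ2] = [8, 2, 9]
r5 m[A→φ4] = [4, 6, 7]
r5 m[G→φ2] = [0, 0, 0]
r6 m[φ0→D] = [7, 6, 6]
r6 m[φ0→A] = [2, 2, 6]
r6 m[φ1→D] = [4, 0, 2]
r6 m[φ1→S] = [7, 2, 8]
r6 m[φ2→P] = [2, 5, 6]
r6 m[φ2→A] = [2, 4, 1]
r6 m[φ2→G] = [9, 6, 6]
r6 m[φ3→M] = [6, 7, 10]
r6 m[φ3→P] = [6, 1, 1]
r6 m[φ4→A] = [6, 0, 3]
r6 m[D→φ0] = [4, 0, 2]
r6 m[D→φ1] = [7, 6, 6]
r6 m[S→φ1] = [0, 0, 0]
r6 m[M→φ3] = [0, 0, 0]
r6 m[P→φ2] = [6, 1, 1]
r6 m[P→φ3] = [2, 5, 6]
r6 m[A→φ0] = [8, 4, 4]
r6 m[A→φ2] = [8, 2, 9]
r6 m[A→φ4] = [4, 6, 7]
r6 m[G→φ2] = [0, 0, 0]
r7 m[φ0→D] = [7, 6, 6]
r7 m[φ0→A] = [2, 2, 6]
r7 m[φ1→D] = [4, 0, 2]
r7 m[φ1→S] = [11, 6, 12]
r7 m[φ2→P] = [2, 5, 6]
r7 m[φ2→A] = [2, 4, 1]
r7 m[φ2→G] = [9, 6, 6]
r7 m[φ3→M] = [6, 7, 10]
r7 m[φ3→P] = [6, 1, 1]
r7 m[φ4→A] = [6, 0, 3]
r7 m[D→φ0] = [4, 0, 2]
r7 m[D→φ1] = [7, 6, 6]
r7 m[S→φ1] = [0, 0, 0]
r7 m[M→φ3] = [0, 0, 0]
r7 m[P→φ2] = [6, 1, 1]
r7 m[P→φ3] = [2, 5, 6]
r7 m[A→φ0] = [8, 4, 4]
r7 m[A→φ2] = [8, 2, 9]
r7 m[A→φ4] = [4, 6, 7]
r7 m[G→φ2] = [0, 0, 0]
r8 m[φ0→D] = [7, 6, 6]
r8 m[φ0→A] = [2, 2, 6]
r8 m[φ1→D] = [4, 0, 2]
r8 m[φ1→S] = [11, 6, 12]
r8 m[φ2→P] = [2, 5, 6]
r8 m[φ2→A] = [2, 4, 1]
r8 m[φ2→G] = [9, 6, 6]
r8 m[φ3→M] = [6, 7, 10]
r8 m[φ3→P] = [6, 1, 1]
r8 m[φ4→A] = [6, 0, 3]
r8 m[D→φ0] = [4, 0, 2]
r8 m[D→φ1] = [7, 6, 6]
r8 m[S→φ1] = [0, 0, 0]
r8 m[M→φ3] = [0, 0, 0]
r8 m[P→φ2] = [6, 1, 1]
r8 m[P→φ3] = [2, 5, 6]
r8 m[A→φ0] = [8, 4, 4]
r8 m[A→φ2] = [8, 2, 9]
r8 m[A→φ4] = [4, 6, 7]
r8 m[G→φ2] = [0, 0, 0]
fixed point reached at round 8
traceback from D: (D=1, S=1, M=0, P=1, A=1, G=1), score=6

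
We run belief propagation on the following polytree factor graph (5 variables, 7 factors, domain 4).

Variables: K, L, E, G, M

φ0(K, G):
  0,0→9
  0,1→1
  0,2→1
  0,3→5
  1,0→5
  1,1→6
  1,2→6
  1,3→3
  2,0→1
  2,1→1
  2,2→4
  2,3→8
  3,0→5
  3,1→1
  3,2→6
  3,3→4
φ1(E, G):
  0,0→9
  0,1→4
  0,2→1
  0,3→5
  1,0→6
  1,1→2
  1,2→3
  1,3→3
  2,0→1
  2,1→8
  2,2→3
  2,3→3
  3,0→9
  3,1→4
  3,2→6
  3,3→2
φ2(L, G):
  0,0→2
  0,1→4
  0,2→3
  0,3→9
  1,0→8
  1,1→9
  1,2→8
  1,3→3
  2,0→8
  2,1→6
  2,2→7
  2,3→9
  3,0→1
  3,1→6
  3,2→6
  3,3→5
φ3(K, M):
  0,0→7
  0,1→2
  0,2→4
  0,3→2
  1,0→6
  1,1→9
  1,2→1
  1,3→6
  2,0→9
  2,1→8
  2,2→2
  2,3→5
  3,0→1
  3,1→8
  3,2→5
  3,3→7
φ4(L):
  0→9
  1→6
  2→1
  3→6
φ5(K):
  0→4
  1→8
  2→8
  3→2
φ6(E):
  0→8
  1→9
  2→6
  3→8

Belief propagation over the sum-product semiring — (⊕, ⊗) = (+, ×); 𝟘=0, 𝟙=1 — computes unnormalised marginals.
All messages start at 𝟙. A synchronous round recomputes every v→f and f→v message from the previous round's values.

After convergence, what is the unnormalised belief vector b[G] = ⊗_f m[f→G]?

init: all messages = 𝟙 over 4 values
r1 m[φ0→K] = [16, 20, 14, 16]
r1 m[φ0→G] = [20, 9, 17, 20]
r1 m[φ1→E] = [19, 14, 15, 21]
r1 m[φ1→G] = [25, 18, 13, 13]
r1 m[φ2→L] = [18, 28, 30, 18]
r1 m[φ2→G] = [19, 25, 24, 26]
r1 m[φ3→K] = [15, 22, 24, 21]
r1 m[φ3→M] = [23, 27, 12, 20]
r1 m[φ4→L] = [9, 6, 1, 6]
r1 m[φ5→K] = [4, 8, 8, 2]
r1 m[φ6→E] = [8, 9, 6, 8]
r1 m[K→φ0] = [1, 1, 1, 1]
r1 m[K→φ3] = [1, 1, 1, 1]
r1 m[K→φ5] = [1, 1, 1, 1]
r1 m[L→φ2] = [1, 1, 1, 1]
r1 m[L→φ4] = [1, 1, 1, 1]
r1 m[E→φ1] = [1, 1, 1, 1]
r1 m[E→φ6] = [1, 1, 1, 1]
r1 m[G→φ0] = [1, 1, 1, 1]
r1 m[G→φ1] = [1, 1, 1, 1]
r1 m[G→φ2] = [1, 1, 1, 1]
r1 m[M→φ3] = [1, 1, 1, 1]
r2 m[φ0→K] = [16, 20, 14, 16]
r2 m[φ0→G] = [20, 9, 17, 20]
r2 m[φ1→E] = [19, 14, 15, 21]
r2 m[φ1→G] = [25, 18, 13, 13]
r2 m[φ2→L] = [18, 28, 30, 18]
r2 m[φ2→G] = [19, 25, 24, 26]
r2 m[φ3→K] = [15, 22, 24, 21]
r2 m[φ3→M] = [23, 27, 12, 20]
r2 m[φ4→L] = [9, 6, 1, 6]
r2 m[φ5→K] = [4, 8, 8, 2]
r2 m[φ6→E] = [8, 9, 6, 8]
r2 m[K→φ0] = [60, 176, 192, 42]
r2 m[K→φ3] = [64, 160, 112, 32]
r2 m[K→φ5] = [240, 440, 336, 336]
r2 m[L→φ2] = [9, 6, 1, 6]
r2 m[L→φ4] = [18, 28, 30, 18]
r2 m[E→φ1] = [8, 9, 6, 8]
r2 m[E→φ6] = [19, 14, 15, 21]
r2 m[G→φ0] = [475, 450, 312, 338]
r2 m[G→φ1] = [380, 225, 408, 520]
r2 m[G→φ2] = [500, 162, 221, 260]
r2 m[M→φ3] = [1, 1, 1, 1]
r3 m[φ0→K] = [6727, 7961, 4877, 6049]
r3 m[φ0→G] = [1822, 1350, 2136, 2532]
r3 m[φ1→E] = [7328, 5514, 4964, 7808]
r3 m[φ1→G] = [204, 130, 101, 101]
r3 m[φ2→L] = [4651, 8006, 8859, 4098]
r3 m[φ2→G] = [80, 132, 118, 138]
r3 m[φ3→K] = [15, 22, 24, 21]
r3 m[φ3→M] = [2448, 2720, 800, 1872]
r3 m[φ4→L] = [9, 6, 1, 6]
r3 m[φ5→K] = [4, 8, 8, 2]
r3 m[φ6→E] = [8, 9, 6, 8]
r3 m[K→φ0] = [60, 176, 192, 42]
r3 m[K→φ3] = [64, 160, 112, 32]
r3 m[K→φ5] = [240, 440, 336, 336]
r3 m[L→φ2] = [9, 6, 1, 6]
r3 m[L→φ4] = [18, 28, 30, 18]
r3 m[E→φ1] = [8, 9, 6, 8]
r3 m[E→φ6] = [19, 14, 15, 21]
r3 m[G→φ0] = [475, 450, 312, 338]
r3 m[G→φ1] = [380, 225, 408, 520]
r3 m[G→φ2] = [500, 162, 221, 260]
r3 m[M→φ3] = [1, 1, 1, 1]
r4 m[φ0→K] = [6727, 7961, 4877, 6049]
r4 m[φ0→G] = [1822, 1350, 2136, 2532]
r4 m[φ1→E] = [7328, 5514, 4964, 7808]
r4 m[φ1→G] = [204, 130, 101, 101]
r4 m[φ2→L] = [4651, 8006, 8859, 4098]
r4 m[φ2→G] = [80, 132, 118, 138]
r4 m[φ3→K] = [15, 22, 24, 21]
r4 m[φ3→M] = [2448, 2720, 800, 1872]
r4 m[φ4→L] = [9, 6, 1, 6]
r4 m[φ5→K] = [4, 8, 8, 2]
r4 m[φ6→E] = [8, 9, 6, 8]
r4 m[K→φ0] = [60, 176, 192, 42]
r4 m[K→φ3] = [26908, 63688, 39016, 12098]
r4 m[K→φ5] = [100905, 175142, 117048, 127029]
r4 m[L→φ2] = [9, 6, 1, 6]
r4 m[L→φ4] = [4651, 8006, 8859, 4098]
r4 m[E→φ1] = [8, 9, 6, 8]
r4 m[E→φ6] = [7328, 5514, 4964, 7808]
r4 m[G→φ0] = [16320, 17160, 11918, 13938]
r4 m[G→φ1] = [145760, 178200, 252048, 349416]
r4 m[G→φ2] = [371688, 175500, 215736, 255732]
r4 m[M→φ3] = [1, 1, 1, 1]
r5 m[φ0→K] = [245648, 297882, 192656, 226020]
r5 m[φ0→G] = [1822, 1350, 2136, 2532]
r5 m[φ1→E] = [4023768, 3035352, 3375752, 4235760]
r5 m[φ1→G] = [204, 130, 101, 101]
r5 m[φ2→L] = [4394172, 7046088, 7838244, 3997764]
r5 m[φ2→G] = [80, 132, 118, 138]
r5 m[φ3→K] = [15, 22, 24, 21]
r5 m[φ3→M] = [933726, 1035920, 309842, 715710]
r5 m[φ4→L] = [9, 6, 1, 6]
r5 m[φ5→K] = [4, 8, 8, 2]
r5 m[φ6→E] = [8, 9, 6, 8]
r5 m[K→φ0] = [60, 176, 192, 42]
r5 m[K→φ3] = [26908, 63688, 39016, 12098]
r5 m[K→φ5] = [100905, 175142, 117048, 127029]
r5 m[L→φ2] = [9, 6, 1, 6]
r5 m[L→φ4] = [4651, 8006, 8859, 4098]
r5 m[E→φ1] = [8, 9, 6, 8]
r5 m[E→φ6] = [7328, 5514, 4964, 7808]
r5 m[G→φ0] = [16320, 17160, 11918, 13938]
r5 m[G→φ1] = [145760, 178200, 252048, 349416]
r5 m[G→φ2] = [371688, 175500, 215736, 255732]
r5 m[M→φ3] = [1, 1, 1, 1]
r6 m[φ0→K] = [245648, 297882, 192656, 226020]
r6 m[φ0→G] = [1822, 1350, 2136, 2532]
r6 m[φ1→E] = [4023768, 3035352, 3375752, 4235760]
r6 m[φ1→G] = [204, 130, 101, 101]
r6 m[φ2→L] = [4394172, 7046088, 7838244, 3997764]
r6 m[φ2→G] = [80, 132, 118, 138]
r6 m[φ3→K] = [15, 22, 24, 21]
r6 m[φ3→M] = [933726, 1035920, 309842, 715710]
r6 m[φ4→L] = [9, 6, 1, 6]
r6 m[φ5→K] = [4, 8, 8, 2]
r6 m[φ6→E] = [8, 9, 6, 8]
r6 m[K→φ0] = [60, 176, 192, 42]
r6 m[K→φ3] = [982592, 2383056, 1541248, 452040]
r6 m[K→φ5] = [3684720, 6553404, 4623744, 4746420]
r6 m[L→φ2] = [9, 6, 1, 6]
r6 m[L→φ4] = [4394172, 7046088, 7838244, 3997764]
r6 m[E→φ1] = [8, 9, 6, 8]
r6 m[E→φ6] = [4023768, 3035352, 3375752, 4235760]
r6 m[G→φ0] = [16320, 17160, 11918, 13938]
r6 m[G→φ1] = [145760, 178200, 252048, 349416]
r6 m[G→φ2] = [371688, 175500, 215736, 255732]
r6 m[M→φ3] = [1, 1, 1, 1]
r7 m[φ0→K] = [245648, 297882, 192656, 226020]
r7 m[φ0→G] = [1822, 1350, 2136, 2532]
r7 m[φ1→E] = [4023768, 3035352, 3375752, 4235760]
r7 m[φ1→G] = [204, 130, 101, 101]
r7 m[φ2→L] = [4394172, 7046088, 7838244, 3997764]
r7 m[φ2→G] = [80, 132, 118, 138]
r7 m[φ3→K] = [15, 22, 24, 21]
r7 m[φ3→M] = [35499752, 39358992, 11656120, 27134040]
r7 m[φ4→L] = [9, 6, 1, 6]
r7 m[φ5→K] = [4, 8, 8, 2]
r7 m[φ6→E] = [8, 9, 6, 8]
r7 m[K→φ0] = [60, 176, 192, 42]
r7 m[K→φ3] = [982592, 2383056, 1541248, 452040]
r7 m[K→φ5] = [3684720, 6553404, 4623744, 4746420]
r7 m[L→φ2] = [9, 6, 1, 6]
r7 m[L→φ4] = [4394172, 7046088, 7838244, 3997764]
r7 m[E→φ1] = [8, 9, 6, 8]
r7 m[E→φ6] = [4023768, 3035352, 3375752, 4235760]
r7 m[G→φ0] = [16320, 17160, 11918, 13938]
r7 m[G→φ1] = [145760, 178200, 252048, 349416]
r7 m[G→φ2] = [371688, 175500, 215736, 255732]
r7 m[M→φ3] = [1, 1, 1, 1]
r8 m[φ0→K] = [245648, 297882, 192656, 226020]
r8 m[φ0→G] = [1822, 1350, 2136, 2532]
r8 m[φ1→E] = [4023768, 3035352, 3375752, 4235760]
r8 m[φ1→G] = [204, 130, 101, 101]
r8 m[φ2→L] = [4394172, 7046088, 7838244, 3997764]
r8 m[φ2→G] = [80, 132, 118, 138]
r8 m[φ3→K] = [15, 22, 24, 21]
r8 m[φ3→M] = [35499752, 39358992, 11656120, 27134040]
r8 m[φ4→L] = [9, 6, 1, 6]
r8 m[φ5→K] = [4, 8, 8, 2]
r8 m[φ6→E] = [8, 9, 6, 8]
r8 m[K→φ0] = [60, 176, 192, 42]
r8 m[K→φ3] = [982592, 2383056, 1541248, 452040]
r8 m[K→φ5] = [3684720, 6553404, 4623744, 4746420]
r8 m[L→φ2] = [9, 6, 1, 6]
r8 m[L→φ4] = [4394172, 7046088, 7838244, 3997764]
r8 m[E→φ1] = [8, 9, 6, 8]
r8 m[E→φ6] = [4023768, 3035352, 3375752, 4235760]
r8 m[G→φ0] = [16320, 17160, 11918, 13938]
r8 m[G→φ1] = [145760, 178200, 252048, 349416]
r8 m[G→φ2] = [371688, 175500, 215736, 255732]
r8 m[M→φ3] = [1, 1, 1, 1]
fixed point reached at round 8
b[G] = ⊗ incoming = [29735040, 23166000, 25456848, 35291016]

b[G] = [29735040, 23166000, 25456848, 35291016]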